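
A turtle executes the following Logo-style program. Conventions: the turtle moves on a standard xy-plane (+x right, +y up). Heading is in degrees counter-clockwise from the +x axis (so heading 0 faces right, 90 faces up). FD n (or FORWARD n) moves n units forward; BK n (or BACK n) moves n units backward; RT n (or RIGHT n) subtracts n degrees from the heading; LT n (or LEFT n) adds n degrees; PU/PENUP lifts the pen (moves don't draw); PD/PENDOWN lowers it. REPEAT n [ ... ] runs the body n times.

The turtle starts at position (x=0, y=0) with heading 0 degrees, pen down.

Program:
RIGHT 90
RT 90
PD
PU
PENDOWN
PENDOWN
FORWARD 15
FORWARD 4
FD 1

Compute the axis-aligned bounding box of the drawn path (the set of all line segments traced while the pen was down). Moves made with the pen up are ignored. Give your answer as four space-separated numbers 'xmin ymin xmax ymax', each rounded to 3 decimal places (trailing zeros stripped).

Answer: -20 0 0 0

Derivation:
Executing turtle program step by step:
Start: pos=(0,0), heading=0, pen down
RT 90: heading 0 -> 270
RT 90: heading 270 -> 180
PD: pen down
PU: pen up
PD: pen down
PD: pen down
FD 15: (0,0) -> (-15,0) [heading=180, draw]
FD 4: (-15,0) -> (-19,0) [heading=180, draw]
FD 1: (-19,0) -> (-20,0) [heading=180, draw]
Final: pos=(-20,0), heading=180, 3 segment(s) drawn

Segment endpoints: x in {-20, -19, -15, 0}, y in {0, 0, 0, 0}
xmin=-20, ymin=0, xmax=0, ymax=0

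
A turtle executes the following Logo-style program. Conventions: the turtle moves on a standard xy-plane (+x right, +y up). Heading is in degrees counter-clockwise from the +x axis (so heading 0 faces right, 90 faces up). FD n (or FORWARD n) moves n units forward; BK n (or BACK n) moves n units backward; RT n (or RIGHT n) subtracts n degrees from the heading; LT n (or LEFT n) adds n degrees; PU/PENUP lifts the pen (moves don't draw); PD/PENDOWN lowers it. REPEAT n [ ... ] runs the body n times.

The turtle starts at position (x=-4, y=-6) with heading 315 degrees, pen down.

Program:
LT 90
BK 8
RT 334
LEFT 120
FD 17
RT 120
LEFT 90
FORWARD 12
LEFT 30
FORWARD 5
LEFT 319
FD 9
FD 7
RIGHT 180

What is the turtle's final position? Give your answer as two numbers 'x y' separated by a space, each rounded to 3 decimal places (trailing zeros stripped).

Answer: -56.455 -3.948

Derivation:
Executing turtle program step by step:
Start: pos=(-4,-6), heading=315, pen down
LT 90: heading 315 -> 45
BK 8: (-4,-6) -> (-9.657,-11.657) [heading=45, draw]
RT 334: heading 45 -> 71
LT 120: heading 71 -> 191
FD 17: (-9.657,-11.657) -> (-26.345,-14.901) [heading=191, draw]
RT 120: heading 191 -> 71
LT 90: heading 71 -> 161
FD 12: (-26.345,-14.901) -> (-37.691,-10.994) [heading=161, draw]
LT 30: heading 161 -> 191
FD 5: (-37.691,-10.994) -> (-42.599,-11.948) [heading=191, draw]
LT 319: heading 191 -> 150
FD 9: (-42.599,-11.948) -> (-50.393,-7.448) [heading=150, draw]
FD 7: (-50.393,-7.448) -> (-56.455,-3.948) [heading=150, draw]
RT 180: heading 150 -> 330
Final: pos=(-56.455,-3.948), heading=330, 6 segment(s) drawn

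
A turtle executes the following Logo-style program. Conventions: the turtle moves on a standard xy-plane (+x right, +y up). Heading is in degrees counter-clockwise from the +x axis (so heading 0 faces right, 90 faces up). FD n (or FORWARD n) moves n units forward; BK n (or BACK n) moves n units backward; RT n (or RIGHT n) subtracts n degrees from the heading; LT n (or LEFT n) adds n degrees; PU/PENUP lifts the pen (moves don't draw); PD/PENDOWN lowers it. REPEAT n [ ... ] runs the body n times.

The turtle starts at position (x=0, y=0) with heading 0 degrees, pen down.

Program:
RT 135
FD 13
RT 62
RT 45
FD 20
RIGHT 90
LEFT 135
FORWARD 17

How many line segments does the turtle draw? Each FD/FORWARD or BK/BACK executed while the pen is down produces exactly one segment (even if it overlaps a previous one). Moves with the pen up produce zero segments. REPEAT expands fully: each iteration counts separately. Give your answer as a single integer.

Answer: 3

Derivation:
Executing turtle program step by step:
Start: pos=(0,0), heading=0, pen down
RT 135: heading 0 -> 225
FD 13: (0,0) -> (-9.192,-9.192) [heading=225, draw]
RT 62: heading 225 -> 163
RT 45: heading 163 -> 118
FD 20: (-9.192,-9.192) -> (-18.582,8.467) [heading=118, draw]
RT 90: heading 118 -> 28
LT 135: heading 28 -> 163
FD 17: (-18.582,8.467) -> (-34.839,13.437) [heading=163, draw]
Final: pos=(-34.839,13.437), heading=163, 3 segment(s) drawn
Segments drawn: 3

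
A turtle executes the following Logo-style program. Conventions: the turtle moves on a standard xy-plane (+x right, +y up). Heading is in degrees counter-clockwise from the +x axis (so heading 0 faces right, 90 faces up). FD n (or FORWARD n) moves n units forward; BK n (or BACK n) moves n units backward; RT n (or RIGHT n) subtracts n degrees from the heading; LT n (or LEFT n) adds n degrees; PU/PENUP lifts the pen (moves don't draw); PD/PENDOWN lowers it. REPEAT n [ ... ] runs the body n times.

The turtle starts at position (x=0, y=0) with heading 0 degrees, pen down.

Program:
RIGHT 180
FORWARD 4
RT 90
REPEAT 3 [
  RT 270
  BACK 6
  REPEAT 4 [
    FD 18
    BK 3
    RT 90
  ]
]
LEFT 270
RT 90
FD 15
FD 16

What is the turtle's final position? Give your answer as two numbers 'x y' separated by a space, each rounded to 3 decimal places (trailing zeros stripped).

Executing turtle program step by step:
Start: pos=(0,0), heading=0, pen down
RT 180: heading 0 -> 180
FD 4: (0,0) -> (-4,0) [heading=180, draw]
RT 90: heading 180 -> 90
REPEAT 3 [
  -- iteration 1/3 --
  RT 270: heading 90 -> 180
  BK 6: (-4,0) -> (2,0) [heading=180, draw]
  REPEAT 4 [
    -- iteration 1/4 --
    FD 18: (2,0) -> (-16,0) [heading=180, draw]
    BK 3: (-16,0) -> (-13,0) [heading=180, draw]
    RT 90: heading 180 -> 90
    -- iteration 2/4 --
    FD 18: (-13,0) -> (-13,18) [heading=90, draw]
    BK 3: (-13,18) -> (-13,15) [heading=90, draw]
    RT 90: heading 90 -> 0
    -- iteration 3/4 --
    FD 18: (-13,15) -> (5,15) [heading=0, draw]
    BK 3: (5,15) -> (2,15) [heading=0, draw]
    RT 90: heading 0 -> 270
    -- iteration 4/4 --
    FD 18: (2,15) -> (2,-3) [heading=270, draw]
    BK 3: (2,-3) -> (2,0) [heading=270, draw]
    RT 90: heading 270 -> 180
  ]
  -- iteration 2/3 --
  RT 270: heading 180 -> 270
  BK 6: (2,0) -> (2,6) [heading=270, draw]
  REPEAT 4 [
    -- iteration 1/4 --
    FD 18: (2,6) -> (2,-12) [heading=270, draw]
    BK 3: (2,-12) -> (2,-9) [heading=270, draw]
    RT 90: heading 270 -> 180
    -- iteration 2/4 --
    FD 18: (2,-9) -> (-16,-9) [heading=180, draw]
    BK 3: (-16,-9) -> (-13,-9) [heading=180, draw]
    RT 90: heading 180 -> 90
    -- iteration 3/4 --
    FD 18: (-13,-9) -> (-13,9) [heading=90, draw]
    BK 3: (-13,9) -> (-13,6) [heading=90, draw]
    RT 90: heading 90 -> 0
    -- iteration 4/4 --
    FD 18: (-13,6) -> (5,6) [heading=0, draw]
    BK 3: (5,6) -> (2,6) [heading=0, draw]
    RT 90: heading 0 -> 270
  ]
  -- iteration 3/3 --
  RT 270: heading 270 -> 0
  BK 6: (2,6) -> (-4,6) [heading=0, draw]
  REPEAT 4 [
    -- iteration 1/4 --
    FD 18: (-4,6) -> (14,6) [heading=0, draw]
    BK 3: (14,6) -> (11,6) [heading=0, draw]
    RT 90: heading 0 -> 270
    -- iteration 2/4 --
    FD 18: (11,6) -> (11,-12) [heading=270, draw]
    BK 3: (11,-12) -> (11,-9) [heading=270, draw]
    RT 90: heading 270 -> 180
    -- iteration 3/4 --
    FD 18: (11,-9) -> (-7,-9) [heading=180, draw]
    BK 3: (-7,-9) -> (-4,-9) [heading=180, draw]
    RT 90: heading 180 -> 90
    -- iteration 4/4 --
    FD 18: (-4,-9) -> (-4,9) [heading=90, draw]
    BK 3: (-4,9) -> (-4,6) [heading=90, draw]
    RT 90: heading 90 -> 0
  ]
]
LT 270: heading 0 -> 270
RT 90: heading 270 -> 180
FD 15: (-4,6) -> (-19,6) [heading=180, draw]
FD 16: (-19,6) -> (-35,6) [heading=180, draw]
Final: pos=(-35,6), heading=180, 30 segment(s) drawn

Answer: -35 6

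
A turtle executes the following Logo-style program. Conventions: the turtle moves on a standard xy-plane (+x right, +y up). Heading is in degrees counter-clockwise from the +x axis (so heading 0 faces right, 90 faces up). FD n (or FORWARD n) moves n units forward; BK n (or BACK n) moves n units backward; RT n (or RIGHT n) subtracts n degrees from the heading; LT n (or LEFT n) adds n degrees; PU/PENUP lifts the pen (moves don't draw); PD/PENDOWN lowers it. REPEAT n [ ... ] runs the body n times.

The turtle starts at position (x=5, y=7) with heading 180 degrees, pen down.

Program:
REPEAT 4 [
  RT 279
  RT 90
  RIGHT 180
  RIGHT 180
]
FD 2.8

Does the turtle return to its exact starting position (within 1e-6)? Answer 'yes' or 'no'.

Answer: no

Derivation:
Executing turtle program step by step:
Start: pos=(5,7), heading=180, pen down
REPEAT 4 [
  -- iteration 1/4 --
  RT 279: heading 180 -> 261
  RT 90: heading 261 -> 171
  RT 180: heading 171 -> 351
  RT 180: heading 351 -> 171
  -- iteration 2/4 --
  RT 279: heading 171 -> 252
  RT 90: heading 252 -> 162
  RT 180: heading 162 -> 342
  RT 180: heading 342 -> 162
  -- iteration 3/4 --
  RT 279: heading 162 -> 243
  RT 90: heading 243 -> 153
  RT 180: heading 153 -> 333
  RT 180: heading 333 -> 153
  -- iteration 4/4 --
  RT 279: heading 153 -> 234
  RT 90: heading 234 -> 144
  RT 180: heading 144 -> 324
  RT 180: heading 324 -> 144
]
FD 2.8: (5,7) -> (2.735,8.646) [heading=144, draw]
Final: pos=(2.735,8.646), heading=144, 1 segment(s) drawn

Start position: (5, 7)
Final position: (2.735, 8.646)
Distance = 2.8; >= 1e-6 -> NOT closed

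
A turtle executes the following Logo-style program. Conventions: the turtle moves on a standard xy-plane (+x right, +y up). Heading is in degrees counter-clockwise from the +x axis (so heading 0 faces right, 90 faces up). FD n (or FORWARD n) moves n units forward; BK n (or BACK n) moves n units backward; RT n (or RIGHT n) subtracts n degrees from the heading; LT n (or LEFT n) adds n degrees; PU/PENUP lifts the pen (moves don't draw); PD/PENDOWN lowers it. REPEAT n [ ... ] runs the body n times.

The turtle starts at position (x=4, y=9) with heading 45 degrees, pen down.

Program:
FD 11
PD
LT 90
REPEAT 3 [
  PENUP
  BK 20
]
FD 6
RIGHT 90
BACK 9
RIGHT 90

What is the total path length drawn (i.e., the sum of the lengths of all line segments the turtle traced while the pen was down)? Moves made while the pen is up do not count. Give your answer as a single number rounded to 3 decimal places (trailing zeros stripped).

Executing turtle program step by step:
Start: pos=(4,9), heading=45, pen down
FD 11: (4,9) -> (11.778,16.778) [heading=45, draw]
PD: pen down
LT 90: heading 45 -> 135
REPEAT 3 [
  -- iteration 1/3 --
  PU: pen up
  BK 20: (11.778,16.778) -> (25.92,2.636) [heading=135, move]
  -- iteration 2/3 --
  PU: pen up
  BK 20: (25.92,2.636) -> (40.062,-11.506) [heading=135, move]
  -- iteration 3/3 --
  PU: pen up
  BK 20: (40.062,-11.506) -> (54.205,-25.648) [heading=135, move]
]
FD 6: (54.205,-25.648) -> (49.962,-21.406) [heading=135, move]
RT 90: heading 135 -> 45
BK 9: (49.962,-21.406) -> (43.598,-27.77) [heading=45, move]
RT 90: heading 45 -> 315
Final: pos=(43.598,-27.77), heading=315, 1 segment(s) drawn

Segment lengths:
  seg 1: (4,9) -> (11.778,16.778), length = 11
Total = 11

Answer: 11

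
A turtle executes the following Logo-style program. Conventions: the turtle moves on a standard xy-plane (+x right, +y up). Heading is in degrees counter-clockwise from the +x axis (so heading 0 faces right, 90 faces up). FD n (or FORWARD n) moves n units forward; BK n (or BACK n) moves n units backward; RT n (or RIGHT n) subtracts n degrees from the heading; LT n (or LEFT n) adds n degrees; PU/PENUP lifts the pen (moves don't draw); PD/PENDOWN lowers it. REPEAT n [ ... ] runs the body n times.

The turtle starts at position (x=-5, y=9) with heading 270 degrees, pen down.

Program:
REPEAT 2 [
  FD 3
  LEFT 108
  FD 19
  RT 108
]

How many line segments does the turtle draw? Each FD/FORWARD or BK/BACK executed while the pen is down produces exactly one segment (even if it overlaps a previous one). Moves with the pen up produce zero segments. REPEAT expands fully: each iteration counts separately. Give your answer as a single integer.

Answer: 4

Derivation:
Executing turtle program step by step:
Start: pos=(-5,9), heading=270, pen down
REPEAT 2 [
  -- iteration 1/2 --
  FD 3: (-5,9) -> (-5,6) [heading=270, draw]
  LT 108: heading 270 -> 18
  FD 19: (-5,6) -> (13.07,11.871) [heading=18, draw]
  RT 108: heading 18 -> 270
  -- iteration 2/2 --
  FD 3: (13.07,11.871) -> (13.07,8.871) [heading=270, draw]
  LT 108: heading 270 -> 18
  FD 19: (13.07,8.871) -> (31.14,14.743) [heading=18, draw]
  RT 108: heading 18 -> 270
]
Final: pos=(31.14,14.743), heading=270, 4 segment(s) drawn
Segments drawn: 4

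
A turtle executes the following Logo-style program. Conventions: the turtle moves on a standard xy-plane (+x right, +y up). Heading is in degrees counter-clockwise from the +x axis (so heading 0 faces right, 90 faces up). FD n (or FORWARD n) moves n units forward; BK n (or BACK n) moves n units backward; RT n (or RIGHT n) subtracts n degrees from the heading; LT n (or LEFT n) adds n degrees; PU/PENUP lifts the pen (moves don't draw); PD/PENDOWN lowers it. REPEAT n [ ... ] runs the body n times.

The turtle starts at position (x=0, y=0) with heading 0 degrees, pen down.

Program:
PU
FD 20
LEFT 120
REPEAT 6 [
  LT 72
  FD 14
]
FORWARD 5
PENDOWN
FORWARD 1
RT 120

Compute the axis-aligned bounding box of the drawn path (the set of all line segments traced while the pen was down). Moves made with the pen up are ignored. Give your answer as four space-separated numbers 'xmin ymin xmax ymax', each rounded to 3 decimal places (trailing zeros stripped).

Executing turtle program step by step:
Start: pos=(0,0), heading=0, pen down
PU: pen up
FD 20: (0,0) -> (20,0) [heading=0, move]
LT 120: heading 0 -> 120
REPEAT 6 [
  -- iteration 1/6 --
  LT 72: heading 120 -> 192
  FD 14: (20,0) -> (6.306,-2.911) [heading=192, move]
  -- iteration 2/6 --
  LT 72: heading 192 -> 264
  FD 14: (6.306,-2.911) -> (4.843,-16.834) [heading=264, move]
  -- iteration 3/6 --
  LT 72: heading 264 -> 336
  FD 14: (4.843,-16.834) -> (17.632,-22.528) [heading=336, move]
  -- iteration 4/6 --
  LT 72: heading 336 -> 48
  FD 14: (17.632,-22.528) -> (27,-12.124) [heading=48, move]
  -- iteration 5/6 --
  LT 72: heading 48 -> 120
  FD 14: (27,-12.124) -> (20,0) [heading=120, move]
  -- iteration 6/6 --
  LT 72: heading 120 -> 192
  FD 14: (20,0) -> (6.306,-2.911) [heading=192, move]
]
FD 5: (6.306,-2.911) -> (1.415,-3.95) [heading=192, move]
PD: pen down
FD 1: (1.415,-3.95) -> (0.437,-4.158) [heading=192, draw]
RT 120: heading 192 -> 72
Final: pos=(0.437,-4.158), heading=72, 1 segment(s) drawn

Segment endpoints: x in {0.437, 1.415}, y in {-4.158, -3.95}
xmin=0.437, ymin=-4.158, xmax=1.415, ymax=-3.95

Answer: 0.437 -4.158 1.415 -3.95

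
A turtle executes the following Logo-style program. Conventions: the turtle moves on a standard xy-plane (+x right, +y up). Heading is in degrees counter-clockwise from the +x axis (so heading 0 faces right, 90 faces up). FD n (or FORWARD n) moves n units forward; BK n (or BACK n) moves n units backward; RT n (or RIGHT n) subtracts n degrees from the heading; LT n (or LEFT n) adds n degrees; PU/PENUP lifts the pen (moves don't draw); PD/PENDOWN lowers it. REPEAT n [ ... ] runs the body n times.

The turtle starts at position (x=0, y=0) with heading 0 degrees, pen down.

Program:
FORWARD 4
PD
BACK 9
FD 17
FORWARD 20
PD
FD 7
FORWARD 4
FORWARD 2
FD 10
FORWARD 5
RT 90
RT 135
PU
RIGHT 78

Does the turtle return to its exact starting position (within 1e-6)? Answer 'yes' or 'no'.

Executing turtle program step by step:
Start: pos=(0,0), heading=0, pen down
FD 4: (0,0) -> (4,0) [heading=0, draw]
PD: pen down
BK 9: (4,0) -> (-5,0) [heading=0, draw]
FD 17: (-5,0) -> (12,0) [heading=0, draw]
FD 20: (12,0) -> (32,0) [heading=0, draw]
PD: pen down
FD 7: (32,0) -> (39,0) [heading=0, draw]
FD 4: (39,0) -> (43,0) [heading=0, draw]
FD 2: (43,0) -> (45,0) [heading=0, draw]
FD 10: (45,0) -> (55,0) [heading=0, draw]
FD 5: (55,0) -> (60,0) [heading=0, draw]
RT 90: heading 0 -> 270
RT 135: heading 270 -> 135
PU: pen up
RT 78: heading 135 -> 57
Final: pos=(60,0), heading=57, 9 segment(s) drawn

Start position: (0, 0)
Final position: (60, 0)
Distance = 60; >= 1e-6 -> NOT closed

Answer: no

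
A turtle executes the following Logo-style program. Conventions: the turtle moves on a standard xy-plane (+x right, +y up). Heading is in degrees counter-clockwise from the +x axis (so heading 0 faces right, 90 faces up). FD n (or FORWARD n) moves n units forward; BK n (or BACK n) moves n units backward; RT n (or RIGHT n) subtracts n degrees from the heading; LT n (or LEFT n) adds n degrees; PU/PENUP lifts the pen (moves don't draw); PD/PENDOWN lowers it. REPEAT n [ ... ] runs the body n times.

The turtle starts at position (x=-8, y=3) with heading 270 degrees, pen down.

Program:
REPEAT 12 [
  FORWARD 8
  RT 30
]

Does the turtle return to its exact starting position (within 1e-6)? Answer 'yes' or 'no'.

Answer: yes

Derivation:
Executing turtle program step by step:
Start: pos=(-8,3), heading=270, pen down
REPEAT 12 [
  -- iteration 1/12 --
  FD 8: (-8,3) -> (-8,-5) [heading=270, draw]
  RT 30: heading 270 -> 240
  -- iteration 2/12 --
  FD 8: (-8,-5) -> (-12,-11.928) [heading=240, draw]
  RT 30: heading 240 -> 210
  -- iteration 3/12 --
  FD 8: (-12,-11.928) -> (-18.928,-15.928) [heading=210, draw]
  RT 30: heading 210 -> 180
  -- iteration 4/12 --
  FD 8: (-18.928,-15.928) -> (-26.928,-15.928) [heading=180, draw]
  RT 30: heading 180 -> 150
  -- iteration 5/12 --
  FD 8: (-26.928,-15.928) -> (-33.856,-11.928) [heading=150, draw]
  RT 30: heading 150 -> 120
  -- iteration 6/12 --
  FD 8: (-33.856,-11.928) -> (-37.856,-5) [heading=120, draw]
  RT 30: heading 120 -> 90
  -- iteration 7/12 --
  FD 8: (-37.856,-5) -> (-37.856,3) [heading=90, draw]
  RT 30: heading 90 -> 60
  -- iteration 8/12 --
  FD 8: (-37.856,3) -> (-33.856,9.928) [heading=60, draw]
  RT 30: heading 60 -> 30
  -- iteration 9/12 --
  FD 8: (-33.856,9.928) -> (-26.928,13.928) [heading=30, draw]
  RT 30: heading 30 -> 0
  -- iteration 10/12 --
  FD 8: (-26.928,13.928) -> (-18.928,13.928) [heading=0, draw]
  RT 30: heading 0 -> 330
  -- iteration 11/12 --
  FD 8: (-18.928,13.928) -> (-12,9.928) [heading=330, draw]
  RT 30: heading 330 -> 300
  -- iteration 12/12 --
  FD 8: (-12,9.928) -> (-8,3) [heading=300, draw]
  RT 30: heading 300 -> 270
]
Final: pos=(-8,3), heading=270, 12 segment(s) drawn

Start position: (-8, 3)
Final position: (-8, 3)
Distance = 0; < 1e-6 -> CLOSED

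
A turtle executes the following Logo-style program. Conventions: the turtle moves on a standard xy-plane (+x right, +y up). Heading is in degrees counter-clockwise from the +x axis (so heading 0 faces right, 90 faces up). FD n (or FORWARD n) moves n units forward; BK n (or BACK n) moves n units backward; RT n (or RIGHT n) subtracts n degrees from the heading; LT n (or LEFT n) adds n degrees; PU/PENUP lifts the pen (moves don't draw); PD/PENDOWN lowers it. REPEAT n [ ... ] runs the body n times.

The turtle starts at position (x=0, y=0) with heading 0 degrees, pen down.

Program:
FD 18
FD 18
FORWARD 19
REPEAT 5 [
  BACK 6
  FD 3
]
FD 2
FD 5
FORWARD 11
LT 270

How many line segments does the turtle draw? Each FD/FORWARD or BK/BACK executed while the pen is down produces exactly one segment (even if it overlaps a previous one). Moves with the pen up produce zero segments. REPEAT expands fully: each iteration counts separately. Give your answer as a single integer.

Answer: 16

Derivation:
Executing turtle program step by step:
Start: pos=(0,0), heading=0, pen down
FD 18: (0,0) -> (18,0) [heading=0, draw]
FD 18: (18,0) -> (36,0) [heading=0, draw]
FD 19: (36,0) -> (55,0) [heading=0, draw]
REPEAT 5 [
  -- iteration 1/5 --
  BK 6: (55,0) -> (49,0) [heading=0, draw]
  FD 3: (49,0) -> (52,0) [heading=0, draw]
  -- iteration 2/5 --
  BK 6: (52,0) -> (46,0) [heading=0, draw]
  FD 3: (46,0) -> (49,0) [heading=0, draw]
  -- iteration 3/5 --
  BK 6: (49,0) -> (43,0) [heading=0, draw]
  FD 3: (43,0) -> (46,0) [heading=0, draw]
  -- iteration 4/5 --
  BK 6: (46,0) -> (40,0) [heading=0, draw]
  FD 3: (40,0) -> (43,0) [heading=0, draw]
  -- iteration 5/5 --
  BK 6: (43,0) -> (37,0) [heading=0, draw]
  FD 3: (37,0) -> (40,0) [heading=0, draw]
]
FD 2: (40,0) -> (42,0) [heading=0, draw]
FD 5: (42,0) -> (47,0) [heading=0, draw]
FD 11: (47,0) -> (58,0) [heading=0, draw]
LT 270: heading 0 -> 270
Final: pos=(58,0), heading=270, 16 segment(s) drawn
Segments drawn: 16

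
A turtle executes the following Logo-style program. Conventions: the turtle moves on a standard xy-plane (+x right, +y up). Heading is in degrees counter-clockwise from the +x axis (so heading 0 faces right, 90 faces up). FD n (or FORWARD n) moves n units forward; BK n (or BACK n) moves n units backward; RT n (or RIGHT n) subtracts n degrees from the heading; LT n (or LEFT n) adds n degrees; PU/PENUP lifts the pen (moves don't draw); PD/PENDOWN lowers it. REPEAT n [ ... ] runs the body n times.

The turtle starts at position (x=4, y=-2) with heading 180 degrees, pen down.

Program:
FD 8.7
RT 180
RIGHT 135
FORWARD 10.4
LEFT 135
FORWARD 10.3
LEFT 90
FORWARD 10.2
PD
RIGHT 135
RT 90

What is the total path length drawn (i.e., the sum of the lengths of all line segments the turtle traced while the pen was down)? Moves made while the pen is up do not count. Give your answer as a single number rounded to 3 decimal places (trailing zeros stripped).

Executing turtle program step by step:
Start: pos=(4,-2), heading=180, pen down
FD 8.7: (4,-2) -> (-4.7,-2) [heading=180, draw]
RT 180: heading 180 -> 0
RT 135: heading 0 -> 225
FD 10.4: (-4.7,-2) -> (-12.054,-9.354) [heading=225, draw]
LT 135: heading 225 -> 0
FD 10.3: (-12.054,-9.354) -> (-1.754,-9.354) [heading=0, draw]
LT 90: heading 0 -> 90
FD 10.2: (-1.754,-9.354) -> (-1.754,0.846) [heading=90, draw]
PD: pen down
RT 135: heading 90 -> 315
RT 90: heading 315 -> 225
Final: pos=(-1.754,0.846), heading=225, 4 segment(s) drawn

Segment lengths:
  seg 1: (4,-2) -> (-4.7,-2), length = 8.7
  seg 2: (-4.7,-2) -> (-12.054,-9.354), length = 10.4
  seg 3: (-12.054,-9.354) -> (-1.754,-9.354), length = 10.3
  seg 4: (-1.754,-9.354) -> (-1.754,0.846), length = 10.2
Total = 39.6

Answer: 39.6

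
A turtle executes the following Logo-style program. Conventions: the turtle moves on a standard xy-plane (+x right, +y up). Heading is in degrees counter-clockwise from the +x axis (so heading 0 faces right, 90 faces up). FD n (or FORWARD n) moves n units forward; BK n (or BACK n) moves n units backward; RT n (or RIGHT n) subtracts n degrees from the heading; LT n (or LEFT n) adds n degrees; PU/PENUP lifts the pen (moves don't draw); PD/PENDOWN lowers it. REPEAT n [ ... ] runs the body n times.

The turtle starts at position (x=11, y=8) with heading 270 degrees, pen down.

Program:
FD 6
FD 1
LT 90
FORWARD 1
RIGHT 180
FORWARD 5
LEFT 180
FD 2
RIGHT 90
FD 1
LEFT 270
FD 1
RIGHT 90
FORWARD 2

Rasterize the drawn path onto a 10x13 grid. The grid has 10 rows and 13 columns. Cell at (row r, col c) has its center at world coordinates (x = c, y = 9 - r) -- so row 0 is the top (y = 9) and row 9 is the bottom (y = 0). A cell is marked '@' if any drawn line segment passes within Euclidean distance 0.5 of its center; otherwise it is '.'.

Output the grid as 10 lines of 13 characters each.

Answer: .............
...........@.
...........@.
...........@.
...........@.
...........@.
...........@.
........@..@.
.......@@@@@@
........@@...

Derivation:
Segment 0: (11,8) -> (11,2)
Segment 1: (11,2) -> (11,1)
Segment 2: (11,1) -> (12,1)
Segment 3: (12,1) -> (7,1)
Segment 4: (7,1) -> (9,1)
Segment 5: (9,1) -> (9,0)
Segment 6: (9,0) -> (8,0)
Segment 7: (8,0) -> (8,2)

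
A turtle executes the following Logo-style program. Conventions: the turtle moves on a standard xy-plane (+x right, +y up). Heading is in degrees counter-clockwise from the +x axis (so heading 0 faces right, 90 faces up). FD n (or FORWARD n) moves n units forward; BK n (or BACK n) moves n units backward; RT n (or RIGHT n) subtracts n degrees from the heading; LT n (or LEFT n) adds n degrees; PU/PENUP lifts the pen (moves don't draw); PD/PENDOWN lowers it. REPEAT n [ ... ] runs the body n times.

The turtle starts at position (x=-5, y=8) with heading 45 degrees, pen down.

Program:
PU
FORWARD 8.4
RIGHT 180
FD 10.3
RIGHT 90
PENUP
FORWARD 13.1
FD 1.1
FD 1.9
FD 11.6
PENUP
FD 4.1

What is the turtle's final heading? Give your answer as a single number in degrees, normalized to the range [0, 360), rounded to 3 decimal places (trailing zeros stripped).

Answer: 135

Derivation:
Executing turtle program step by step:
Start: pos=(-5,8), heading=45, pen down
PU: pen up
FD 8.4: (-5,8) -> (0.94,13.94) [heading=45, move]
RT 180: heading 45 -> 225
FD 10.3: (0.94,13.94) -> (-6.344,6.656) [heading=225, move]
RT 90: heading 225 -> 135
PU: pen up
FD 13.1: (-6.344,6.656) -> (-15.607,15.92) [heading=135, move]
FD 1.1: (-15.607,15.92) -> (-16.384,16.697) [heading=135, move]
FD 1.9: (-16.384,16.697) -> (-17.728,18.041) [heading=135, move]
FD 11.6: (-17.728,18.041) -> (-25.93,26.243) [heading=135, move]
PU: pen up
FD 4.1: (-25.93,26.243) -> (-28.829,29.142) [heading=135, move]
Final: pos=(-28.829,29.142), heading=135, 0 segment(s) drawn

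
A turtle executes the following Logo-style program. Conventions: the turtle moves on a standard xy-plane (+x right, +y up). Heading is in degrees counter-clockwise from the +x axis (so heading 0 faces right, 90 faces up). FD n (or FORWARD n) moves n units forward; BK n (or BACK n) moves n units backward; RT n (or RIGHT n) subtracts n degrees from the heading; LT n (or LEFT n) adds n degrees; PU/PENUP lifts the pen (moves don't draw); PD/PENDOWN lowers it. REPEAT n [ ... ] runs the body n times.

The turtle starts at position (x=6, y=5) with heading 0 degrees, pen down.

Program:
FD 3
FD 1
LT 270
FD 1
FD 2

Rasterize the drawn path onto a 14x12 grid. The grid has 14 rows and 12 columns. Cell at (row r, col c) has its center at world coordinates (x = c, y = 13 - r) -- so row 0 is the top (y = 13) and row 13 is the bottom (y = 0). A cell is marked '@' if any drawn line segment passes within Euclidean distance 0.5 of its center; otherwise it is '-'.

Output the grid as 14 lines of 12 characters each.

Answer: ------------
------------
------------
------------
------------
------------
------------
------------
------@@@@@-
----------@-
----------@-
----------@-
------------
------------

Derivation:
Segment 0: (6,5) -> (9,5)
Segment 1: (9,5) -> (10,5)
Segment 2: (10,5) -> (10,4)
Segment 3: (10,4) -> (10,2)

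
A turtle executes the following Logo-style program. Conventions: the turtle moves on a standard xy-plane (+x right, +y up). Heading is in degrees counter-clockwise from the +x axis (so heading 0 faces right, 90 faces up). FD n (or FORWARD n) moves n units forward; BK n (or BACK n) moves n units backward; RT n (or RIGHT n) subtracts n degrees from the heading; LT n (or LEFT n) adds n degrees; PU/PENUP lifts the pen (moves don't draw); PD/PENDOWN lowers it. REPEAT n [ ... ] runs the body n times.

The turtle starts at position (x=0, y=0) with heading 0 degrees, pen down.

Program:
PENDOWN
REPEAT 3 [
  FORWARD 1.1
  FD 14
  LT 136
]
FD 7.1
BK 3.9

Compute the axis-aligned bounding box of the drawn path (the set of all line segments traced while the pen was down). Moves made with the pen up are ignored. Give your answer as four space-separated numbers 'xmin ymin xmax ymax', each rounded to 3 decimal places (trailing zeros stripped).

Answer: 0 -4.601 15.1 10.489

Derivation:
Executing turtle program step by step:
Start: pos=(0,0), heading=0, pen down
PD: pen down
REPEAT 3 [
  -- iteration 1/3 --
  FD 1.1: (0,0) -> (1.1,0) [heading=0, draw]
  FD 14: (1.1,0) -> (15.1,0) [heading=0, draw]
  LT 136: heading 0 -> 136
  -- iteration 2/3 --
  FD 1.1: (15.1,0) -> (14.309,0.764) [heading=136, draw]
  FD 14: (14.309,0.764) -> (4.238,10.489) [heading=136, draw]
  LT 136: heading 136 -> 272
  -- iteration 3/3 --
  FD 1.1: (4.238,10.489) -> (4.276,9.39) [heading=272, draw]
  FD 14: (4.276,9.39) -> (4.765,-4.601) [heading=272, draw]
  LT 136: heading 272 -> 48
]
FD 7.1: (4.765,-4.601) -> (9.516,0.675) [heading=48, draw]
BK 3.9: (9.516,0.675) -> (6.906,-2.223) [heading=48, draw]
Final: pos=(6.906,-2.223), heading=48, 8 segment(s) drawn

Segment endpoints: x in {0, 1.1, 4.238, 4.276, 4.765, 6.906, 9.516, 14.309, 15.1}, y in {-4.601, -2.223, 0, 0.675, 0.764, 9.39, 10.489}
xmin=0, ymin=-4.601, xmax=15.1, ymax=10.489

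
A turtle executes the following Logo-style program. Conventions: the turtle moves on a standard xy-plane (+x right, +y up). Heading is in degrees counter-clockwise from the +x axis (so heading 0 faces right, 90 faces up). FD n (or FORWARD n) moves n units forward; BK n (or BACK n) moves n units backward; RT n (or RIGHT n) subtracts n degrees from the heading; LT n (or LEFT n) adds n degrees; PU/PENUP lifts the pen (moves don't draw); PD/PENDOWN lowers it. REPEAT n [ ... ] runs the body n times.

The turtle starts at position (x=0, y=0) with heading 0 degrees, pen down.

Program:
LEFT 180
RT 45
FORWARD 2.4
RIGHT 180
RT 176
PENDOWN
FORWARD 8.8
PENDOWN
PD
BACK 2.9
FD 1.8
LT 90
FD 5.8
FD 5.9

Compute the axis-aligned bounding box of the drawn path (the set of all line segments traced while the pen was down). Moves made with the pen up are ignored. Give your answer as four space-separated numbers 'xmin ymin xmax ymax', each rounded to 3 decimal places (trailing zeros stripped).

Executing turtle program step by step:
Start: pos=(0,0), heading=0, pen down
LT 180: heading 0 -> 180
RT 45: heading 180 -> 135
FD 2.4: (0,0) -> (-1.697,1.697) [heading=135, draw]
RT 180: heading 135 -> 315
RT 176: heading 315 -> 139
PD: pen down
FD 8.8: (-1.697,1.697) -> (-8.339,7.47) [heading=139, draw]
PD: pen down
PD: pen down
BK 2.9: (-8.339,7.47) -> (-6.15,5.568) [heading=139, draw]
FD 1.8: (-6.15,5.568) -> (-7.508,6.749) [heading=139, draw]
LT 90: heading 139 -> 229
FD 5.8: (-7.508,6.749) -> (-11.313,2.371) [heading=229, draw]
FD 5.9: (-11.313,2.371) -> (-15.184,-2.081) [heading=229, draw]
Final: pos=(-15.184,-2.081), heading=229, 6 segment(s) drawn

Segment endpoints: x in {-15.184, -11.313, -8.339, -7.508, -6.15, -1.697, 0}, y in {-2.081, 0, 1.697, 2.371, 5.568, 6.749, 7.47}
xmin=-15.184, ymin=-2.081, xmax=0, ymax=7.47

Answer: -15.184 -2.081 0 7.47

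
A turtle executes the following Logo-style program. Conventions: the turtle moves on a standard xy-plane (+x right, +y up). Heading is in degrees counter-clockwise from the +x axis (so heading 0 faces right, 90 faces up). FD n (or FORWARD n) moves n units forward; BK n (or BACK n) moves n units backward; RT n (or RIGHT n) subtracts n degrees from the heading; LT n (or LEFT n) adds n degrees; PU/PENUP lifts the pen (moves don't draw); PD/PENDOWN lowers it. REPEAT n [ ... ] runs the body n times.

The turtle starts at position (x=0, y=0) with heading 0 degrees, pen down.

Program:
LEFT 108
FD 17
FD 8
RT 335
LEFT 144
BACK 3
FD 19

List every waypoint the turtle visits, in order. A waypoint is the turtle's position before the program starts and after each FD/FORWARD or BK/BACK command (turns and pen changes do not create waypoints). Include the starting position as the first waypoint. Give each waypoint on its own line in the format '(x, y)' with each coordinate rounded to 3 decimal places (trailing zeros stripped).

Executing turtle program step by step:
Start: pos=(0,0), heading=0, pen down
LT 108: heading 0 -> 108
FD 17: (0,0) -> (-5.253,16.168) [heading=108, draw]
FD 8: (-5.253,16.168) -> (-7.725,23.776) [heading=108, draw]
RT 335: heading 108 -> 133
LT 144: heading 133 -> 277
BK 3: (-7.725,23.776) -> (-8.091,26.754) [heading=277, draw]
FD 19: (-8.091,26.754) -> (-5.776,7.896) [heading=277, draw]
Final: pos=(-5.776,7.896), heading=277, 4 segment(s) drawn
Waypoints (5 total):
(0, 0)
(-5.253, 16.168)
(-7.725, 23.776)
(-8.091, 26.754)
(-5.776, 7.896)

Answer: (0, 0)
(-5.253, 16.168)
(-7.725, 23.776)
(-8.091, 26.754)
(-5.776, 7.896)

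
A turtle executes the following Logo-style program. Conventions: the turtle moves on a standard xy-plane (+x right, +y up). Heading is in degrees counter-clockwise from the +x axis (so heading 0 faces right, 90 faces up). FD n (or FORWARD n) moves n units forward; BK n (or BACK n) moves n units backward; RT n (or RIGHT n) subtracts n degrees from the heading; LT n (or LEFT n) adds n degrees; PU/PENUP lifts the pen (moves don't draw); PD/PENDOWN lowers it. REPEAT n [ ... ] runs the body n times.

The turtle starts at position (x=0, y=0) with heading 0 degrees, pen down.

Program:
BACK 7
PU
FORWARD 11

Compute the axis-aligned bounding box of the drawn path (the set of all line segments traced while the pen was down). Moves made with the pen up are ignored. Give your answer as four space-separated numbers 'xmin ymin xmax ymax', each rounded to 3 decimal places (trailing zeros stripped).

Answer: -7 0 0 0

Derivation:
Executing turtle program step by step:
Start: pos=(0,0), heading=0, pen down
BK 7: (0,0) -> (-7,0) [heading=0, draw]
PU: pen up
FD 11: (-7,0) -> (4,0) [heading=0, move]
Final: pos=(4,0), heading=0, 1 segment(s) drawn

Segment endpoints: x in {-7, 0}, y in {0}
xmin=-7, ymin=0, xmax=0, ymax=0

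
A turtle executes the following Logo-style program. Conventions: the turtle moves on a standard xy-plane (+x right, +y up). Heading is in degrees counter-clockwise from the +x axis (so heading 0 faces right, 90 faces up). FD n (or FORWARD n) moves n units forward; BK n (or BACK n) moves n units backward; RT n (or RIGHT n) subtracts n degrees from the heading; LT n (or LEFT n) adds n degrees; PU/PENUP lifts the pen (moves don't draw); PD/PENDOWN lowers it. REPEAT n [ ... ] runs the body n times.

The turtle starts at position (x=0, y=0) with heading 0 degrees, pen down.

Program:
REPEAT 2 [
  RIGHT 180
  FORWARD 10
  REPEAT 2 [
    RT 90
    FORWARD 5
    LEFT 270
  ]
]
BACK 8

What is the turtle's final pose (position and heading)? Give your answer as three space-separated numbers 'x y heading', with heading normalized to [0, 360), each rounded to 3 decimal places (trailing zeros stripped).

Executing turtle program step by step:
Start: pos=(0,0), heading=0, pen down
REPEAT 2 [
  -- iteration 1/2 --
  RT 180: heading 0 -> 180
  FD 10: (0,0) -> (-10,0) [heading=180, draw]
  REPEAT 2 [
    -- iteration 1/2 --
    RT 90: heading 180 -> 90
    FD 5: (-10,0) -> (-10,5) [heading=90, draw]
    LT 270: heading 90 -> 0
    -- iteration 2/2 --
    RT 90: heading 0 -> 270
    FD 5: (-10,5) -> (-10,0) [heading=270, draw]
    LT 270: heading 270 -> 180
  ]
  -- iteration 2/2 --
  RT 180: heading 180 -> 0
  FD 10: (-10,0) -> (0,0) [heading=0, draw]
  REPEAT 2 [
    -- iteration 1/2 --
    RT 90: heading 0 -> 270
    FD 5: (0,0) -> (0,-5) [heading=270, draw]
    LT 270: heading 270 -> 180
    -- iteration 2/2 --
    RT 90: heading 180 -> 90
    FD 5: (0,-5) -> (0,0) [heading=90, draw]
    LT 270: heading 90 -> 0
  ]
]
BK 8: (0,0) -> (-8,0) [heading=0, draw]
Final: pos=(-8,0), heading=0, 7 segment(s) drawn

Answer: -8 0 0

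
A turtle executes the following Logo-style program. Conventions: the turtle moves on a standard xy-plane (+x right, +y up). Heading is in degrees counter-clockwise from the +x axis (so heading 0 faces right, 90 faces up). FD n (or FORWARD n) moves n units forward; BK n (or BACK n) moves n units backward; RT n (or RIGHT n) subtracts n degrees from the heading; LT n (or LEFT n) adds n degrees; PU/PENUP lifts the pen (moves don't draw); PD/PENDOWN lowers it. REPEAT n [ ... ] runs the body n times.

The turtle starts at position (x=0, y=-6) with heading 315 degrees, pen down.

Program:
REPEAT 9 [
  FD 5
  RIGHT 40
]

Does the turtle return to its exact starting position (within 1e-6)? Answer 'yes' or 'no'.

Answer: yes

Derivation:
Executing turtle program step by step:
Start: pos=(0,-6), heading=315, pen down
REPEAT 9 [
  -- iteration 1/9 --
  FD 5: (0,-6) -> (3.536,-9.536) [heading=315, draw]
  RT 40: heading 315 -> 275
  -- iteration 2/9 --
  FD 5: (3.536,-9.536) -> (3.971,-14.517) [heading=275, draw]
  RT 40: heading 275 -> 235
  -- iteration 3/9 --
  FD 5: (3.971,-14.517) -> (1.103,-18.612) [heading=235, draw]
  RT 40: heading 235 -> 195
  -- iteration 4/9 --
  FD 5: (1.103,-18.612) -> (-3.726,-19.906) [heading=195, draw]
  RT 40: heading 195 -> 155
  -- iteration 5/9 --
  FD 5: (-3.726,-19.906) -> (-8.258,-17.793) [heading=155, draw]
  RT 40: heading 155 -> 115
  -- iteration 6/9 --
  FD 5: (-8.258,-17.793) -> (-10.371,-13.262) [heading=115, draw]
  RT 40: heading 115 -> 75
  -- iteration 7/9 --
  FD 5: (-10.371,-13.262) -> (-9.077,-8.432) [heading=75, draw]
  RT 40: heading 75 -> 35
  -- iteration 8/9 --
  FD 5: (-9.077,-8.432) -> (-4.981,-5.564) [heading=35, draw]
  RT 40: heading 35 -> 355
  -- iteration 9/9 --
  FD 5: (-4.981,-5.564) -> (0,-6) [heading=355, draw]
  RT 40: heading 355 -> 315
]
Final: pos=(0,-6), heading=315, 9 segment(s) drawn

Start position: (0, -6)
Final position: (0, -6)
Distance = 0; < 1e-6 -> CLOSED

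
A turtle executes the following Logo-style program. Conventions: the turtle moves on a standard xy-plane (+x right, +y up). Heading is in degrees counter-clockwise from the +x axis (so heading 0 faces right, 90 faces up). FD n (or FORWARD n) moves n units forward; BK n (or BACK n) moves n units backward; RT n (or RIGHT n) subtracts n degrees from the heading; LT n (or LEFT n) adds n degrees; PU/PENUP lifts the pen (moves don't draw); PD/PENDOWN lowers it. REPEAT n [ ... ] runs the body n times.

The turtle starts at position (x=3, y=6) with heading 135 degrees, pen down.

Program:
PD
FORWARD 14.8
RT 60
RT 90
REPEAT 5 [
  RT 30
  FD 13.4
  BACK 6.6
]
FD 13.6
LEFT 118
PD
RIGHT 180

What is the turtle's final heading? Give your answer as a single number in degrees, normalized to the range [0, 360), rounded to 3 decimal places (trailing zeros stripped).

Answer: 133

Derivation:
Executing turtle program step by step:
Start: pos=(3,6), heading=135, pen down
PD: pen down
FD 14.8: (3,6) -> (-7.465,16.465) [heading=135, draw]
RT 60: heading 135 -> 75
RT 90: heading 75 -> 345
REPEAT 5 [
  -- iteration 1/5 --
  RT 30: heading 345 -> 315
  FD 13.4: (-7.465,16.465) -> (2.01,6.99) [heading=315, draw]
  BK 6.6: (2.01,6.99) -> (-2.657,11.657) [heading=315, draw]
  -- iteration 2/5 --
  RT 30: heading 315 -> 285
  FD 13.4: (-2.657,11.657) -> (0.811,-1.287) [heading=285, draw]
  BK 6.6: (0.811,-1.287) -> (-0.897,5.089) [heading=285, draw]
  -- iteration 3/5 --
  RT 30: heading 285 -> 255
  FD 13.4: (-0.897,5.089) -> (-4.365,-7.855) [heading=255, draw]
  BK 6.6: (-4.365,-7.855) -> (-2.657,-1.48) [heading=255, draw]
  -- iteration 4/5 --
  RT 30: heading 255 -> 225
  FD 13.4: (-2.657,-1.48) -> (-12.132,-10.955) [heading=225, draw]
  BK 6.6: (-12.132,-10.955) -> (-7.465,-6.288) [heading=225, draw]
  -- iteration 5/5 --
  RT 30: heading 225 -> 195
  FD 13.4: (-7.465,-6.288) -> (-20.409,-9.756) [heading=195, draw]
  BK 6.6: (-20.409,-9.756) -> (-14.033,-8.048) [heading=195, draw]
]
FD 13.6: (-14.033,-8.048) -> (-27.17,-11.568) [heading=195, draw]
LT 118: heading 195 -> 313
PD: pen down
RT 180: heading 313 -> 133
Final: pos=(-27.17,-11.568), heading=133, 12 segment(s) drawn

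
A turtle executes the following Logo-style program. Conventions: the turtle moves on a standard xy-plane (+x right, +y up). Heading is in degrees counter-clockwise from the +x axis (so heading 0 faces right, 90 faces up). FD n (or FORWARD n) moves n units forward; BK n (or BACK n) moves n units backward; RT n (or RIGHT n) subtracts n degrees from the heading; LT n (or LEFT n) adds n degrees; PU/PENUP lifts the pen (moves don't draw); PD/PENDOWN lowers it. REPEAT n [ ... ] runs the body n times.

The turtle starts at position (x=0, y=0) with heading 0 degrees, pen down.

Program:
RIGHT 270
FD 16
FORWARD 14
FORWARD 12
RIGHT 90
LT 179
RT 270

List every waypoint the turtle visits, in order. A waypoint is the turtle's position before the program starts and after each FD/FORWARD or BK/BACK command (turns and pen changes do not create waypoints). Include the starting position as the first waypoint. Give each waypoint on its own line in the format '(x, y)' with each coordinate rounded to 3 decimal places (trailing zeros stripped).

Answer: (0, 0)
(0, 16)
(0, 30)
(0, 42)

Derivation:
Executing turtle program step by step:
Start: pos=(0,0), heading=0, pen down
RT 270: heading 0 -> 90
FD 16: (0,0) -> (0,16) [heading=90, draw]
FD 14: (0,16) -> (0,30) [heading=90, draw]
FD 12: (0,30) -> (0,42) [heading=90, draw]
RT 90: heading 90 -> 0
LT 179: heading 0 -> 179
RT 270: heading 179 -> 269
Final: pos=(0,42), heading=269, 3 segment(s) drawn
Waypoints (4 total):
(0, 0)
(0, 16)
(0, 30)
(0, 42)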